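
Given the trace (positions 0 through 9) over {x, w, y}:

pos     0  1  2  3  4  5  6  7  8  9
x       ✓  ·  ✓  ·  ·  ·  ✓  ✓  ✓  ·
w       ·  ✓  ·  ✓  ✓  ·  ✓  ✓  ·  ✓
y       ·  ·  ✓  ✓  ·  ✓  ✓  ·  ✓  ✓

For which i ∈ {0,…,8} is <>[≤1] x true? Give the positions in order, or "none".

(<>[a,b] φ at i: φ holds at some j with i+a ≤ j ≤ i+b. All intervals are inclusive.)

0, 1, 2, 5, 6, 7, 8

Evaluate at each i in [0,8]:
  i=0: ✓ (witness j=0)
  i=1: ✓ (witness j=2)
  i=2: ✓ (witness j=2)
  i=3: ✗ (none in [3,4])
  i=4: ✗ (none in [4,5])
  i=5: ✓ (witness j=6)
  i=6: ✓ (witness j=6)
  i=7: ✓ (witness j=7)
  i=8: ✓ (witness j=8)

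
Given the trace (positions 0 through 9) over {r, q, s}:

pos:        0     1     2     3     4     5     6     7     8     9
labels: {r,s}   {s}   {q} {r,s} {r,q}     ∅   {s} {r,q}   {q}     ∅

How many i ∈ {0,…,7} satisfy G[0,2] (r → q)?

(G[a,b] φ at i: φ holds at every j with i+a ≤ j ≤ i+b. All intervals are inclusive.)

Evaluate at each i in [0,7]:
  i=0: ✗ (fails at j=0)
  i=1: ✗ (fails at j=3)
  i=2: ✗ (fails at j=3)
  i=3: ✗ (fails at j=3)
  i=4: ✓ (all of [4,6])
  i=5: ✓ (all of [5,7])
  i=6: ✓ (all of [6,8])
  i=7: ✓ (all of [7,9])
Positions where it holds: {4, 5, 6, 7} → 4.

4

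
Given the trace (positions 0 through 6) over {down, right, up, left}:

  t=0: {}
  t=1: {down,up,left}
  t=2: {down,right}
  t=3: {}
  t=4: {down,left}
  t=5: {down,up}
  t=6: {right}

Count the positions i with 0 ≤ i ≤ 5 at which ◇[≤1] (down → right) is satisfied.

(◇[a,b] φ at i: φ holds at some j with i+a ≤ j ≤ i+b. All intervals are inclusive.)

5

Evaluate at each i in [0,5]:
  i=0: ✓ (witness j=0)
  i=1: ✓ (witness j=2)
  i=2: ✓ (witness j=2)
  i=3: ✓ (witness j=3)
  i=4: ✗ (none in [4,5])
  i=5: ✓ (witness j=6)
Positions where it holds: {0, 1, 2, 3, 5} → 5.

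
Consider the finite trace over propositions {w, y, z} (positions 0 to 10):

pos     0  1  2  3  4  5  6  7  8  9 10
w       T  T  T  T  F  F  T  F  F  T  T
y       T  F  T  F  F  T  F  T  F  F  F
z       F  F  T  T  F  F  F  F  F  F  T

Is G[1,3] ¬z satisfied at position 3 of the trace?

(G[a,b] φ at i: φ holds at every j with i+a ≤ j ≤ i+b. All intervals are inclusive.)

Yes

Check ¬z at every j in [4,6]:
  j=4: true
  j=5: true
  j=6: true
All positions satisfy it → formula holds.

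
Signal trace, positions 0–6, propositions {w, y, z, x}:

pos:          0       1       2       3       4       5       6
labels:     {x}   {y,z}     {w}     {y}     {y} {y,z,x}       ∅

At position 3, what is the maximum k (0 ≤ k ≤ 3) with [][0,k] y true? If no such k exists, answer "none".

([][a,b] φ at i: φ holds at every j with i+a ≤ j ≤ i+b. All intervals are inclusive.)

y must hold from j=3 onward; find where it first fails.
  j=3: holds
  j=4: holds
  j=5: holds
  j=6: fails
Holds on [3,5], so largest k = 2.

2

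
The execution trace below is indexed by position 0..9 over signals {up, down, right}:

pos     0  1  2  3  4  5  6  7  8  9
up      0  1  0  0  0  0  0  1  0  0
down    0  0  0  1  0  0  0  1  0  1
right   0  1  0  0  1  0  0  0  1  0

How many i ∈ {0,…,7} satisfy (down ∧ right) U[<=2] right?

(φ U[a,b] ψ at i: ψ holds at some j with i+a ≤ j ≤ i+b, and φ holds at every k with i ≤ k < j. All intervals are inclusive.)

Evaluate at each i in [0,7]:
  i=0: ✗ (lhs fails at k=0 before rhs at j=1)
  i=1: ✓ (rhs at j=1)
  i=2: ✗ (lhs fails at k=2 before rhs at j=4)
  i=3: ✗ (lhs fails at k=3 before rhs at j=4)
  i=4: ✓ (rhs at j=4)
  i=5: ✗ (no rhs in [5,7])
  i=6: ✗ (lhs fails at k=6 before rhs at j=8)
  i=7: ✗ (lhs fails at k=7 before rhs at j=8)
Positions where it holds: {1, 4} → 2.

2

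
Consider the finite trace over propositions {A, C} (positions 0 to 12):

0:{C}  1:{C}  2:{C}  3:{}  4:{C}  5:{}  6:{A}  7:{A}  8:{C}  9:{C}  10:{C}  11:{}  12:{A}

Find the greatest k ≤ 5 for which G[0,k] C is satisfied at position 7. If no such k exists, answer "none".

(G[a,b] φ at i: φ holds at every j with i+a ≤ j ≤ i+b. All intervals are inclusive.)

C must hold from j=7 onward; find where it first fails.
  j=7: fails → no k works.

none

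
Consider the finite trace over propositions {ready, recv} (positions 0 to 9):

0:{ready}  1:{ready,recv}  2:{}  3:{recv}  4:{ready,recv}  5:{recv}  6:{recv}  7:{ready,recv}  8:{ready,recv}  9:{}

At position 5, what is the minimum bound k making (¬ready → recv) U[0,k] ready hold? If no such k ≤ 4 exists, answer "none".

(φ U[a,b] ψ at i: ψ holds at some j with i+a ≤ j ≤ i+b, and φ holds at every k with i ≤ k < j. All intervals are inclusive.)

Need earliest j ≥ 5 with ready, and (¬ready → recv) at every k in [5,j-1].
  j=5: rhs fails.
  j=6: rhs fails.
  j=7: rhs holds; lhs holds on [5,6]. k = 2.

2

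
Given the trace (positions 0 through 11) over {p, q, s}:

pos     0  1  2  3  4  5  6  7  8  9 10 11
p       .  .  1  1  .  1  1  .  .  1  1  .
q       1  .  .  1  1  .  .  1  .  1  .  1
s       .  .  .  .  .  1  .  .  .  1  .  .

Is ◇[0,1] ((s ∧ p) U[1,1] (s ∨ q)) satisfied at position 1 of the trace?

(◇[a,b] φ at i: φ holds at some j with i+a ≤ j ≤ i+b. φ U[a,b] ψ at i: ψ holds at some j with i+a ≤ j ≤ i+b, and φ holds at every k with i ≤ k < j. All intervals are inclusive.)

Check ((s ∧ p) U[1,1] (s ∨ q)) at each j in [1,2]:
  j=1: fails
  j=2: fails
No position in the window satisfies it → formula fails.

False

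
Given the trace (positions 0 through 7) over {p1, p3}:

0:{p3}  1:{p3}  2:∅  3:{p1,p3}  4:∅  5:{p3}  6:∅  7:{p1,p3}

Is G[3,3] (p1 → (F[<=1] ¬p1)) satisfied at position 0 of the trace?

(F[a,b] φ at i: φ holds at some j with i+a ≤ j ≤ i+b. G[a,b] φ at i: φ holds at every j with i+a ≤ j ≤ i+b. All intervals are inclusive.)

Holds

Check (p1 → (F[<=1] ¬p1)) at every j in [3,3]:
  j=3: antecedent true; consequent holds (witness at 4) → ✓
All positions satisfy it → formula holds.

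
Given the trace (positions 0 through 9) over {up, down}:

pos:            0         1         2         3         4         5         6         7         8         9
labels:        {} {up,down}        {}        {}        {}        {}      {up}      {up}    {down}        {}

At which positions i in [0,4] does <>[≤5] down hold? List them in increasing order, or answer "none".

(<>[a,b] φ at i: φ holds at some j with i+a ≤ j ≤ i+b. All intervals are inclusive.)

Evaluate at each i in [0,4]:
  i=0: ✓ (witness j=1)
  i=1: ✓ (witness j=1)
  i=2: ✗ (none in [2,7])
  i=3: ✓ (witness j=8)
  i=4: ✓ (witness j=8)

0, 1, 3, 4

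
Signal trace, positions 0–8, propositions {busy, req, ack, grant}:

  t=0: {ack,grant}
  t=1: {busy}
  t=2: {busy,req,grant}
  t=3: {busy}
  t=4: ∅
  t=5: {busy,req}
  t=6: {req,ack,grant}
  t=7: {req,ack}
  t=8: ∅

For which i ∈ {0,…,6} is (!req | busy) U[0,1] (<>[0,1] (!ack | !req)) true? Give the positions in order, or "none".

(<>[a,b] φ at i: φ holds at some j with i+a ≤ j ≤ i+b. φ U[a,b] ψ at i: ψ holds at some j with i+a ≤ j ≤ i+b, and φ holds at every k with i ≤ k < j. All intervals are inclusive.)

Evaluate at each i in [0,6]:
  i=0: ✓ (rhs at j=0)
  i=1: ✓ (rhs at j=1)
  i=2: ✓ (rhs at j=2)
  i=3: ✓ (rhs at j=3)
  i=4: ✓ (rhs at j=4)
  i=5: ✓ (rhs at j=5)
  i=6: ✗ (lhs fails at k=6 before rhs at j=7)

0, 1, 2, 3, 4, 5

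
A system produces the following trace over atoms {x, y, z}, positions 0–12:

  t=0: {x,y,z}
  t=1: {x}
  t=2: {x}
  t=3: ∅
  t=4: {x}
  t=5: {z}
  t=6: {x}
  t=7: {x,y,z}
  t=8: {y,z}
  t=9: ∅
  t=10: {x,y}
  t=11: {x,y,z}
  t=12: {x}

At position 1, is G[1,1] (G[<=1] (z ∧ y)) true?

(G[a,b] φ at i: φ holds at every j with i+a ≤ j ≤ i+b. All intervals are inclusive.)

Does not hold

Check G[<=1] (z ∧ y) at every j in [2,2]:
  j=2: fails at 2
Fails at j=2 → formula fails.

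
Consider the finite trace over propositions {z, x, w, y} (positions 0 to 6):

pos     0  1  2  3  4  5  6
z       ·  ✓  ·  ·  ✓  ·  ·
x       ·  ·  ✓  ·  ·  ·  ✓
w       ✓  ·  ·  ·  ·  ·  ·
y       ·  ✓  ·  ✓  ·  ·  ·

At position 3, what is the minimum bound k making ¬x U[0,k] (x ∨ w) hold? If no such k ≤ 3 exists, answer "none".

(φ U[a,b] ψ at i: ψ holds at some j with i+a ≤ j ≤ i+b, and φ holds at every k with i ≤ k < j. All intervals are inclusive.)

Need earliest j ≥ 3 with (x ∨ w), and ¬x at every k in [3,j-1].
  j=3: rhs fails.
  j=4: rhs fails.
  j=5: rhs fails.
  j=6: rhs holds; lhs holds on [3,5]. k = 3.

3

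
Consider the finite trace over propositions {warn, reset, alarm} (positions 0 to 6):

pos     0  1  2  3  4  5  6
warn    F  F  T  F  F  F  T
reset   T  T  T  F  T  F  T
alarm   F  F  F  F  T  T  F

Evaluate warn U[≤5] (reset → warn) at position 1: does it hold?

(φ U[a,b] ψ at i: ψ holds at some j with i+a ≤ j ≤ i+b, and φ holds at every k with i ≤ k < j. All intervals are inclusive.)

No

Need some j in [1,6] with (reset → warn), and warn at every k in [1,j-1].
  j=1: (reset → warn) false.
  j=2: (reset → warn) holds, but warn fails at k=1 → not this j.
  j=3: (reset → warn) holds, but warn fails at k=1 → not this j.
  j=4: (reset → warn) false.
  j=5: (reset → warn) holds, but warn fails at k=1 → not this j.
  j=6: (reset → warn) holds, but warn fails at k=1 → not this j.
No j in the window works → until fails.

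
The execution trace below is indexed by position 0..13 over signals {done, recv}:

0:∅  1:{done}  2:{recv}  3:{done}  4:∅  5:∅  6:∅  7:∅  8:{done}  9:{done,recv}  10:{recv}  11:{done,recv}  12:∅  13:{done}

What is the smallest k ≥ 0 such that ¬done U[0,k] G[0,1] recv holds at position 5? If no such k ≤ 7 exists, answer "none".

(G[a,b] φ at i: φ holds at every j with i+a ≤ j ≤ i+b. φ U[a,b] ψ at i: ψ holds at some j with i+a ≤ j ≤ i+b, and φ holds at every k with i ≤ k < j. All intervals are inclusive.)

Need earliest j ≥ 5 with G[0,1] recv, and ¬done at every k in [5,j-1].
  j=5: rhs fails.
  j=6: rhs fails.
  j=7: rhs fails.
  j=8: rhs fails.
  j=9: rhs holds but lhs fails at k=8.
  j=10: rhs holds but lhs fails at k=8.
  j=11: rhs fails.
  j=12: rhs fails.
No witness within the range → none.

none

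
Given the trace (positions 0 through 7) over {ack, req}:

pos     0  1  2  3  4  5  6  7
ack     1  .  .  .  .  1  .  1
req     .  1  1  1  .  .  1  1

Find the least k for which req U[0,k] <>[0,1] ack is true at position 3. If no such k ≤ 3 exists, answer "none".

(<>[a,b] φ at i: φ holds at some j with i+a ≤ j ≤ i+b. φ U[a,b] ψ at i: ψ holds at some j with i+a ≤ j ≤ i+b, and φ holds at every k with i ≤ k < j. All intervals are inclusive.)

Need earliest j ≥ 3 with <>[0,1] ack, and req at every k in [3,j-1].
  j=3: rhs fails.
  j=4: rhs holds; lhs holds on [3,3]. k = 1.

1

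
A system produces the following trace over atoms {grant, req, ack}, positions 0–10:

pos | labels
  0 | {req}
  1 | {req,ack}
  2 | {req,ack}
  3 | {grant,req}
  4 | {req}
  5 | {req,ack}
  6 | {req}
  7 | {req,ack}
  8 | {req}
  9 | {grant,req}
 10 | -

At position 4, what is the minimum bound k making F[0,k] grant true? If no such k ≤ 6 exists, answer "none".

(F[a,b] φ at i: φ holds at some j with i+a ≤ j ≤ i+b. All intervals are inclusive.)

Scan j = 4,5,… for grant:
  j=4: fails
  j=5: fails
  j=6: fails
  j=7: fails
  j=8: fails
  j=9: holds
First hit at j=9, so smallest k = 9-4 = 5.

5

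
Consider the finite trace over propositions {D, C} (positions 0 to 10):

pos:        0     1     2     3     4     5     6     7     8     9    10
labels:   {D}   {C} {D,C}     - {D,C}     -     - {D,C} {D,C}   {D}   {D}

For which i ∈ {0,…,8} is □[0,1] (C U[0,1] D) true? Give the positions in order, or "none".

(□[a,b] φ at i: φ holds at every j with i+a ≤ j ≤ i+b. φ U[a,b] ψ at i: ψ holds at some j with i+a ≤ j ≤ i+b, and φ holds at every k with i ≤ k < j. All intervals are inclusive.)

Evaluate at each i in [0,8]:
  i=0: ✓ (all of [0,1])
  i=1: ✓ (all of [1,2])
  i=2: ✗ (fails at j=3)
  i=3: ✗ (fails at j=3)
  i=4: ✗ (fails at j=5)
  i=5: ✗ (fails at j=5)
  i=6: ✗ (fails at j=6)
  i=7: ✓ (all of [7,8])
  i=8: ✓ (all of [8,9])

0, 1, 7, 8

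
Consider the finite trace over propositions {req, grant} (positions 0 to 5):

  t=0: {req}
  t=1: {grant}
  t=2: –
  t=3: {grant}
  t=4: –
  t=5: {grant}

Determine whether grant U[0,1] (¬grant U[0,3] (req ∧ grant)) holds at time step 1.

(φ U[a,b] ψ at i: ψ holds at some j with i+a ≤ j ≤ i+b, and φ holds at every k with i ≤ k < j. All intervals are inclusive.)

Need some j in [1,2] with (¬grant U[0,3] (req ∧ grant)), and grant at every k in [1,j-1].
  j=1: (¬grant U[0,3] (req ∧ grant)) — fails.
  j=2: (¬grant U[0,3] (req ∧ grant)) — fails.
No j in the window works → until fails.

False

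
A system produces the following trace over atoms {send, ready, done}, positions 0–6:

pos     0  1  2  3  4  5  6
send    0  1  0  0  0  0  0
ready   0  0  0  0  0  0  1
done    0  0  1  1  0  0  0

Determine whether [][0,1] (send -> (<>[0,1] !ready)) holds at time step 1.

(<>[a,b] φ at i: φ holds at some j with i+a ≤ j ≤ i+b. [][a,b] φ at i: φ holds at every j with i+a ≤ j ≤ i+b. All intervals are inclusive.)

Yes

Check (send -> (<>[0,1] !ready)) at every j in [1,2]:
  j=1: antecedent true; consequent holds (witness at 1) → ✓
  j=2: antecedent false → ✓
All positions satisfy it → formula holds.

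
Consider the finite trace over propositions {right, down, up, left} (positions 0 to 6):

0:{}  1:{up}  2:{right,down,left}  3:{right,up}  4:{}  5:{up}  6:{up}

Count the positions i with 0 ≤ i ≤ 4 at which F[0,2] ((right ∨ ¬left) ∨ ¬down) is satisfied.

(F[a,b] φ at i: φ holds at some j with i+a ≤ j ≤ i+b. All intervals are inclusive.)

5

Evaluate at each i in [0,4]:
  i=0: ✓ (witness j=0)
  i=1: ✓ (witness j=1)
  i=2: ✓ (witness j=2)
  i=3: ✓ (witness j=3)
  i=4: ✓ (witness j=4)
Positions where it holds: {0, 1, 2, 3, 4} → 5.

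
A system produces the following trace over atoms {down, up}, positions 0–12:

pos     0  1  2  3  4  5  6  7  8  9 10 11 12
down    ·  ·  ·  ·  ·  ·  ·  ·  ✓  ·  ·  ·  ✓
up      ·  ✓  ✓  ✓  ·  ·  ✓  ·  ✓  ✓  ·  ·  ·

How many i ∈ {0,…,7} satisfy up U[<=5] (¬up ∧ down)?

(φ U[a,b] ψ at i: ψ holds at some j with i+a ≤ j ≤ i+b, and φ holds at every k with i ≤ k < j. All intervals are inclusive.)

0

Evaluate at each i in [0,7]:
  i=0: ✗ (no rhs in [0,5])
  i=1: ✗ (no rhs in [1,6])
  i=2: ✗ (no rhs in [2,7])
  i=3: ✗ (no rhs in [3,8])
  i=4: ✗ (no rhs in [4,9])
  i=5: ✗ (no rhs in [5,10])
  i=6: ✗ (no rhs in [6,11])
  i=7: ✗ (lhs fails at k=7 before rhs at j=12)
Positions where it holds: {} → 0.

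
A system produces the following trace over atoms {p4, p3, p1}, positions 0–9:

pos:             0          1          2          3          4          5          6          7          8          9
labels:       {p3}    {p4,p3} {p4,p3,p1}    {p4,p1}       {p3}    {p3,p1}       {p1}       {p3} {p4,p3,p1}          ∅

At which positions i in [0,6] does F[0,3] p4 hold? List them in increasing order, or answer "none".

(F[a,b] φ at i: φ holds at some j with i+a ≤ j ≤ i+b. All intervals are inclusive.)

0, 1, 2, 3, 5, 6

Evaluate at each i in [0,6]:
  i=0: ✓ (witness j=1)
  i=1: ✓ (witness j=1)
  i=2: ✓ (witness j=2)
  i=3: ✓ (witness j=3)
  i=4: ✗ (none in [4,7])
  i=5: ✓ (witness j=8)
  i=6: ✓ (witness j=8)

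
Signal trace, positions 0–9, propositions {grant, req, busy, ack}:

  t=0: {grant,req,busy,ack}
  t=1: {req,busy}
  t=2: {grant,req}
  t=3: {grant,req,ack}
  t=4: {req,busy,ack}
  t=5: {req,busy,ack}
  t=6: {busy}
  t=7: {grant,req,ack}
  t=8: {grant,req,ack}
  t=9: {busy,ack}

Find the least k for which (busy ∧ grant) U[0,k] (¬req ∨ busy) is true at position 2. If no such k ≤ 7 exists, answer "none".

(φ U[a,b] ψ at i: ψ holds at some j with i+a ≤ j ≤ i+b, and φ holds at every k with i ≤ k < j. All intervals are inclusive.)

none

Need earliest j ≥ 2 with (¬req ∨ busy), and (busy ∧ grant) at every k in [2,j-1].
  j=2: rhs fails.
  j=3: rhs fails.
  j=4: rhs holds but lhs fails at k=2.
  j=5: rhs holds but lhs fails at k=2.
  j=6: rhs holds but lhs fails at k=2.
  j=7: rhs fails.
  j=8: rhs fails.
  j=9: rhs holds but lhs fails at k=2.
No witness within the range → none.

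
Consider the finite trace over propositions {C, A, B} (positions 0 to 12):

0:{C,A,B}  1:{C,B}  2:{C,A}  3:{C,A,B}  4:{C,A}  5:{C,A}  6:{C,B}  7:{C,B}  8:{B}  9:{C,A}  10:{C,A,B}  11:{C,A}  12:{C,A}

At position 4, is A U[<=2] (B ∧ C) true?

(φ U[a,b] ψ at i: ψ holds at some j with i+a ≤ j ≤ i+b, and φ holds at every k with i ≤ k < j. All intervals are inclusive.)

True

Need some j in [4,6] with (B ∧ C), and A at every k in [4,j-1].
  j=4: (B ∧ C) false.
  j=5: (B ∧ C) false.
  j=6: (B ∧ C) holds; A holds at every k in [4,5] → satisfied.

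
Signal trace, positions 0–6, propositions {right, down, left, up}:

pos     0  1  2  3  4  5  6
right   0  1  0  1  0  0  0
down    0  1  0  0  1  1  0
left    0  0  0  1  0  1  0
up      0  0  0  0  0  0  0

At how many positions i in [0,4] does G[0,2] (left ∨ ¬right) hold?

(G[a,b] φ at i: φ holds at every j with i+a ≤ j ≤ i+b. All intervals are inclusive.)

Evaluate at each i in [0,4]:
  i=0: ✗ (fails at j=1)
  i=1: ✗ (fails at j=1)
  i=2: ✓ (all of [2,4])
  i=3: ✓ (all of [3,5])
  i=4: ✓ (all of [4,6])
Positions where it holds: {2, 3, 4} → 3.

3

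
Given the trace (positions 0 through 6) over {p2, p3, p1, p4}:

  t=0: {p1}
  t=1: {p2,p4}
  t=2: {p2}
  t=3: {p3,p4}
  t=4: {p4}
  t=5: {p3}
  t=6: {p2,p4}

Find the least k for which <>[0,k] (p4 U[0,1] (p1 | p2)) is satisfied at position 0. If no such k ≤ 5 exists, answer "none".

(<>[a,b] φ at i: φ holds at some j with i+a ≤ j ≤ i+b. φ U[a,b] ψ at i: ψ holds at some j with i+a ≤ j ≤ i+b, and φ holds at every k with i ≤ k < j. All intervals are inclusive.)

Scan j = 0,1,… for (p4 U[0,1] (p1 | p2)):
  j=0: holds
First hit at j=0, so smallest k = 0-0 = 0.

0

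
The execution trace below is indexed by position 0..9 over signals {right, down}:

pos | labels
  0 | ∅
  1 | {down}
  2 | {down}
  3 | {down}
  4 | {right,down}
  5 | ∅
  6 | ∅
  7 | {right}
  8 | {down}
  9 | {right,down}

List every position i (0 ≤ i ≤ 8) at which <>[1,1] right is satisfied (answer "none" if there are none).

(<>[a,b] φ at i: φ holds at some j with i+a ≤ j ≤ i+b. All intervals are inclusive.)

Evaluate at each i in [0,8]:
  i=0: ✗ (none in [1,1])
  i=1: ✗ (none in [2,2])
  i=2: ✗ (none in [3,3])
  i=3: ✓ (witness j=4)
  i=4: ✗ (none in [5,5])
  i=5: ✗ (none in [6,6])
  i=6: ✓ (witness j=7)
  i=7: ✗ (none in [8,8])
  i=8: ✓ (witness j=9)

3, 6, 8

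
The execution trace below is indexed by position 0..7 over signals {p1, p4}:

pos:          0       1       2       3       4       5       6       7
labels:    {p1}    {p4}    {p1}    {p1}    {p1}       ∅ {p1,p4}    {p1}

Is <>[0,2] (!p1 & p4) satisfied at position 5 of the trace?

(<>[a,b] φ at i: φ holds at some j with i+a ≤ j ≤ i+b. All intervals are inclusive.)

Does not hold

Check (!p1 & p4) at each j in [5,7]:
  j=5: false
  j=6: false
  j=7: false
No position in the window satisfies it → formula fails.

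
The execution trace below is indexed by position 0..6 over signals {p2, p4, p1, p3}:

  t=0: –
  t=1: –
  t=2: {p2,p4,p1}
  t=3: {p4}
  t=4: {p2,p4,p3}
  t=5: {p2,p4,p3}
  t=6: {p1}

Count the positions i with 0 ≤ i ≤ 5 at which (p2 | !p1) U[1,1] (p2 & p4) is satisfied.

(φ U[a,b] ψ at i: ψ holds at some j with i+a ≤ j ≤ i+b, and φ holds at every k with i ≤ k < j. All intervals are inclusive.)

3

Evaluate at each i in [0,5]:
  i=0: ✗ (no rhs in [1,1])
  i=1: ✓ (rhs at j=2; lhs holds on [1,1])
  i=2: ✗ (no rhs in [3,3])
  i=3: ✓ (rhs at j=4; lhs holds on [3,3])
  i=4: ✓ (rhs at j=5; lhs holds on [4,4])
  i=5: ✗ (no rhs in [6,6])
Positions where it holds: {1, 3, 4} → 3.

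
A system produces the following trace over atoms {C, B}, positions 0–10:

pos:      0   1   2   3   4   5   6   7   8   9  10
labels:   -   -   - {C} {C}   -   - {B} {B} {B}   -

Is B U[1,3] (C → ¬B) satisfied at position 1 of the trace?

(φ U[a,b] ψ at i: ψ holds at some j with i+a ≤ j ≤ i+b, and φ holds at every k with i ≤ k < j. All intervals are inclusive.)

No

Need some j in [2,4] with (C → ¬B), and B at every k in [1,j-1].
  j=2: (C → ¬B) holds, but B fails at k=1 → not this j.
  j=3: (C → ¬B) holds, but B fails at k=1 → not this j.
  j=4: (C → ¬B) holds, but B fails at k=1 → not this j.
No j in the window works → until fails.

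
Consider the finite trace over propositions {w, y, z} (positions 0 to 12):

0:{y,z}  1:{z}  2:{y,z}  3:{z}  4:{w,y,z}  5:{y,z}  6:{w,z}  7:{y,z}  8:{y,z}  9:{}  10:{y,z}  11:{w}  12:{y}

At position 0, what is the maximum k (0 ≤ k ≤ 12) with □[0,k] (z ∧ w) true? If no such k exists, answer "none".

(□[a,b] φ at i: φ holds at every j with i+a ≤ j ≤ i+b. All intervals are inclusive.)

(z ∧ w) must hold from j=0 onward; find where it first fails.
  j=0: fails → no k works.

none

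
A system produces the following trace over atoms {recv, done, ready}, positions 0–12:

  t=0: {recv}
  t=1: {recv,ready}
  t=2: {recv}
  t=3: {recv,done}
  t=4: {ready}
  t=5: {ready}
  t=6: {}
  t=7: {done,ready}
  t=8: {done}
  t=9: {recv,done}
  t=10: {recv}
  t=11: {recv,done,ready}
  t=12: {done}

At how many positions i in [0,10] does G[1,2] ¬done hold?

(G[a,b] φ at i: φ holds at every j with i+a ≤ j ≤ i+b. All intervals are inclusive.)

Evaluate at each i in [0,10]:
  i=0: ✓ (all of [1,2])
  i=1: ✗ (fails at j=3)
  i=2: ✗ (fails at j=3)
  i=3: ✓ (all of [4,5])
  i=4: ✓ (all of [5,6])
  i=5: ✗ (fails at j=7)
  i=6: ✗ (fails at j=7)
  i=7: ✗ (fails at j=8)
  i=8: ✗ (fails at j=9)
  i=9: ✗ (fails at j=11)
  i=10: ✗ (fails at j=11)
Positions where it holds: {0, 3, 4} → 3.

3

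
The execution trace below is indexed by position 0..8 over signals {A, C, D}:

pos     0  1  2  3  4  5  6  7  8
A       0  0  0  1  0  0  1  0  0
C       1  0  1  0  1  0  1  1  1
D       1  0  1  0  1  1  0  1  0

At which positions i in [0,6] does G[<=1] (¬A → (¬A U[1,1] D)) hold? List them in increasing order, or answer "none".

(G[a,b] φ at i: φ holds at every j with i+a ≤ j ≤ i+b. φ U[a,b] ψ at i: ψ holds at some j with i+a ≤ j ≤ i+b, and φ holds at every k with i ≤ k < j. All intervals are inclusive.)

3

Evaluate at each i in [0,6]:
  i=0: ✗ (fails at j=0)
  i=1: ✗ (fails at j=2)
  i=2: ✗ (fails at j=2)
  i=3: ✓ (all of [3,4])
  i=4: ✗ (fails at j=5)
  i=5: ✗ (fails at j=5)
  i=6: ✗ (fails at j=7)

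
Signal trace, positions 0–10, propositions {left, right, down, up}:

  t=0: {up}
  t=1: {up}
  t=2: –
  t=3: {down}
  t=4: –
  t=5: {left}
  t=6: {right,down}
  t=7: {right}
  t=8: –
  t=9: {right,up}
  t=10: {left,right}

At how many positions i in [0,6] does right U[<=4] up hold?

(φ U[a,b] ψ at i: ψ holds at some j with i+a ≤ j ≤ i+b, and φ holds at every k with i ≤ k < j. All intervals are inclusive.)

2

Evaluate at each i in [0,6]:
  i=0: ✓ (rhs at j=0)
  i=1: ✓ (rhs at j=1)
  i=2: ✗ (no rhs in [2,6])
  i=3: ✗ (no rhs in [3,7])
  i=4: ✗ (no rhs in [4,8])
  i=5: ✗ (lhs fails at k=5 before rhs at j=9)
  i=6: ✗ (lhs fails at k=8 before rhs at j=9)
Positions where it holds: {0, 1} → 2.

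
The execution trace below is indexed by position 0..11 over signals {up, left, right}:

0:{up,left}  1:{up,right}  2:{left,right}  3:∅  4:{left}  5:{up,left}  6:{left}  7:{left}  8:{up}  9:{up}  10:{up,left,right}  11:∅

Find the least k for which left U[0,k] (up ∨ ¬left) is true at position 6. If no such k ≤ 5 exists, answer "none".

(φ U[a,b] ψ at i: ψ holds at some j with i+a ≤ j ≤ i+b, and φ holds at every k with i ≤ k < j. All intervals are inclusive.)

2

Need earliest j ≥ 6 with (up ∨ ¬left), and left at every k in [6,j-1].
  j=6: rhs fails.
  j=7: rhs fails.
  j=8: rhs holds; lhs holds on [6,7]. k = 2.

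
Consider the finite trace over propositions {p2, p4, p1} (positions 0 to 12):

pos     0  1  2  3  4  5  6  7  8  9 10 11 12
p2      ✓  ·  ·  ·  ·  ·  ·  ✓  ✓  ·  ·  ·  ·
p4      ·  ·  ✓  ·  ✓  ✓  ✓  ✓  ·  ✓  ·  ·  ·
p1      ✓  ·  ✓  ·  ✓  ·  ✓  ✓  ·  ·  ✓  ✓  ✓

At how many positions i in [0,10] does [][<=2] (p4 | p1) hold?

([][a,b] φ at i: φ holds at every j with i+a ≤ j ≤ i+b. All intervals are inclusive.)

4

Evaluate at each i in [0,10]:
  i=0: ✗ (fails at j=1)
  i=1: ✗ (fails at j=1)
  i=2: ✗ (fails at j=3)
  i=3: ✗ (fails at j=3)
  i=4: ✓ (all of [4,6])
  i=5: ✓ (all of [5,7])
  i=6: ✗ (fails at j=8)
  i=7: ✗ (fails at j=8)
  i=8: ✗ (fails at j=8)
  i=9: ✓ (all of [9,11])
  i=10: ✓ (all of [10,12])
Positions where it holds: {4, 5, 9, 10} → 4.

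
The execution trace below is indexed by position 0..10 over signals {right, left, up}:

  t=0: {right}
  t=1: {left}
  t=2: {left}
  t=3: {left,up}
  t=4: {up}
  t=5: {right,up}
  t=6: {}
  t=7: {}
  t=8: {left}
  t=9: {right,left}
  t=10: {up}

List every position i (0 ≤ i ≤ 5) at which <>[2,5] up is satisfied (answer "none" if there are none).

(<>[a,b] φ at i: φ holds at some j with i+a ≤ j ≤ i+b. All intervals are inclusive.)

Evaluate at each i in [0,5]:
  i=0: ✓ (witness j=3)
  i=1: ✓ (witness j=3)
  i=2: ✓ (witness j=4)
  i=3: ✓ (witness j=5)
  i=4: ✗ (none in [6,9])
  i=5: ✓ (witness j=10)

0, 1, 2, 3, 5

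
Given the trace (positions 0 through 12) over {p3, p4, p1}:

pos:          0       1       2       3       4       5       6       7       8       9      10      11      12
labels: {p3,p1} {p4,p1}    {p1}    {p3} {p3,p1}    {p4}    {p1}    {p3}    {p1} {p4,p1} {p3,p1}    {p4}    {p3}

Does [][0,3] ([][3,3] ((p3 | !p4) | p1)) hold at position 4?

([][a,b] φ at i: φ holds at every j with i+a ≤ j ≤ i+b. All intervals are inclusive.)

Check [][3,3] ((p3 | !p4) | p1) at every j in [4,7]:
  j=4: holds on [7,7]
  j=5: holds on [8,8]
  j=6: holds on [9,9]
  j=7: holds on [10,10]
All positions satisfy it → formula holds.

Yes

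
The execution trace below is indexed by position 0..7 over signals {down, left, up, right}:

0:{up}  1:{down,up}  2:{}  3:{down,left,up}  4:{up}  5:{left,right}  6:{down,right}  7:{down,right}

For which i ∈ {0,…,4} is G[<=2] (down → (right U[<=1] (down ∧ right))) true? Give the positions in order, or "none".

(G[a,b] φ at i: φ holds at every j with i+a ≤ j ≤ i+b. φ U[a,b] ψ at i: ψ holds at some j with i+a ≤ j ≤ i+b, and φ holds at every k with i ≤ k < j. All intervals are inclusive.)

Evaluate at each i in [0,4]:
  i=0: ✗ (fails at j=1)
  i=1: ✗ (fails at j=1)
  i=2: ✗ (fails at j=3)
  i=3: ✗ (fails at j=3)
  i=4: ✓ (all of [4,6])

4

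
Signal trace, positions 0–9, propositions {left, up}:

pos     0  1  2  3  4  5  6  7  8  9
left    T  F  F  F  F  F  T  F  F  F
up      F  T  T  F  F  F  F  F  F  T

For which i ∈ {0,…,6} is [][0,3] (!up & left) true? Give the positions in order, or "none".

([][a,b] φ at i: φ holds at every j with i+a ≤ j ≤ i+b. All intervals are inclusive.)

Evaluate at each i in [0,6]:
  i=0: ✗ (fails at j=1)
  i=1: ✗ (fails at j=1)
  i=2: ✗ (fails at j=2)
  i=3: ✗ (fails at j=3)
  i=4: ✗ (fails at j=4)
  i=5: ✗ (fails at j=5)
  i=6: ✗ (fails at j=7)

none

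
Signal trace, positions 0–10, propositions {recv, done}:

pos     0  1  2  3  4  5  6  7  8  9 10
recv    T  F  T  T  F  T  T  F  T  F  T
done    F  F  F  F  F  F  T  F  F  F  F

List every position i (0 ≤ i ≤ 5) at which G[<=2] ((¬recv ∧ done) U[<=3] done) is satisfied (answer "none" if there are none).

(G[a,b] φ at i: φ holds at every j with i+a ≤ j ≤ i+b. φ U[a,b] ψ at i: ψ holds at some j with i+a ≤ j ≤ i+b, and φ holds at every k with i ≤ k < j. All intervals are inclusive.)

none

Evaluate at each i in [0,5]:
  i=0: ✗ (fails at j=0)
  i=1: ✗ (fails at j=1)
  i=2: ✗ (fails at j=2)
  i=3: ✗ (fails at j=3)
  i=4: ✗ (fails at j=4)
  i=5: ✗ (fails at j=5)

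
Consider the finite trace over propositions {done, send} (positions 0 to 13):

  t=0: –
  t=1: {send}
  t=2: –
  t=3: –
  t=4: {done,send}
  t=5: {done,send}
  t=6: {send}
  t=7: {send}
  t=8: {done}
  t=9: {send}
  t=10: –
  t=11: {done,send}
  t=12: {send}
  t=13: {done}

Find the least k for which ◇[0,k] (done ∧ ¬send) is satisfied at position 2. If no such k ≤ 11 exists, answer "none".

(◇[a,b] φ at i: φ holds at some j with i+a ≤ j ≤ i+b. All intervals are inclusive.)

6

Scan j = 2,3,… for (done ∧ ¬send):
  j=2: fails
  j=3: fails
  j=4: fails
  j=5: fails
  j=6: fails
  j=7: fails
  j=8: holds
First hit at j=8, so smallest k = 8-2 = 6.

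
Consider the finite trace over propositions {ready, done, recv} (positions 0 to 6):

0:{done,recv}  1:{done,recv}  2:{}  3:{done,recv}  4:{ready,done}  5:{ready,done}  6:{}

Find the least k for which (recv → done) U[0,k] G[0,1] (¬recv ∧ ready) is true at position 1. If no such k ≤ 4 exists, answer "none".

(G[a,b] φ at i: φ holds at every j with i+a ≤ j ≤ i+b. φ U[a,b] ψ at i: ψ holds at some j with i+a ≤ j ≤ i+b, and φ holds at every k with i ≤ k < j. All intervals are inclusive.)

Need earliest j ≥ 1 with G[0,1] (¬recv ∧ ready), and (recv → done) at every k in [1,j-1].
  j=1: rhs fails.
  j=2: rhs fails.
  j=3: rhs fails.
  j=4: rhs holds; lhs holds on [1,3]. k = 3.

3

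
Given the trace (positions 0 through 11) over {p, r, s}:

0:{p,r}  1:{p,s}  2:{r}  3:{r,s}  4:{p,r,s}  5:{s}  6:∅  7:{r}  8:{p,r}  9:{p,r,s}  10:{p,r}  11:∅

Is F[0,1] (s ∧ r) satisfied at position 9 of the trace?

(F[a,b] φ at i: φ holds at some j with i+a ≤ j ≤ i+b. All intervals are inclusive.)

Check (s ∧ r) at each j in [9,10]:
  j=9: true
  j=10: false
Found at j=9 → formula holds.

Yes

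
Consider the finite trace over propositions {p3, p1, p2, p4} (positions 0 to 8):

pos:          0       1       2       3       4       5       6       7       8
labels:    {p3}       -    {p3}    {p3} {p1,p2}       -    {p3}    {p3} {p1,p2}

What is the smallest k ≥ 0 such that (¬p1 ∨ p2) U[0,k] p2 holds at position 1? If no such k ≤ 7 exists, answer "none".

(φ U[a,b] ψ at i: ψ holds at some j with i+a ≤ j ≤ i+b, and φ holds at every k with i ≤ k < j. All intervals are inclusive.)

3

Need earliest j ≥ 1 with p2, and (¬p1 ∨ p2) at every k in [1,j-1].
  j=1: rhs fails.
  j=2: rhs fails.
  j=3: rhs fails.
  j=4: rhs holds; lhs holds on [1,3]. k = 3.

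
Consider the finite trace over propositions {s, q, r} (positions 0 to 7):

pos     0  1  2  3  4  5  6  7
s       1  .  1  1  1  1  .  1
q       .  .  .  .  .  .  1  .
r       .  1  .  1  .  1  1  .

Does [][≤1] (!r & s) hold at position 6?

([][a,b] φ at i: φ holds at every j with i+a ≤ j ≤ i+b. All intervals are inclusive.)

Check (!r & s) at every j in [6,7]:
  j=6: false
  j=7: true
Fails at j=6 → formula fails.

No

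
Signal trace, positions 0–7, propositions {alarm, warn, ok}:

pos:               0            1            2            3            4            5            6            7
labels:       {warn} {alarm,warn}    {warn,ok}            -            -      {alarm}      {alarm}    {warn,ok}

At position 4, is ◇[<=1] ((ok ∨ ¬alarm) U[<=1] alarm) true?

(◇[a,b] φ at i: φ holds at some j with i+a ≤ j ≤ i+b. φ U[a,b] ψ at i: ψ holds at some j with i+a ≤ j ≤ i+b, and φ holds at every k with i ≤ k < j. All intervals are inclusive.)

Check ((ok ∨ ¬alarm) U[<=1] alarm) at each j in [4,5]:
  j=4: holds
  j=5: holds
Found at j=4 → formula holds.

Yes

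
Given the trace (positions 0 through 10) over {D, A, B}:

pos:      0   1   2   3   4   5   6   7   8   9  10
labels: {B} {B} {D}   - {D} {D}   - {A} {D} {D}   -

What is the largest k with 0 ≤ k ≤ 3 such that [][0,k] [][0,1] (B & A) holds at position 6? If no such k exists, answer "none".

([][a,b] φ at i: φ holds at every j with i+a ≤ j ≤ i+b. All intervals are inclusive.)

[][0,1] (B & A) must hold from j=6 onward; find where it first fails.
  j=6: fails → no k works.

none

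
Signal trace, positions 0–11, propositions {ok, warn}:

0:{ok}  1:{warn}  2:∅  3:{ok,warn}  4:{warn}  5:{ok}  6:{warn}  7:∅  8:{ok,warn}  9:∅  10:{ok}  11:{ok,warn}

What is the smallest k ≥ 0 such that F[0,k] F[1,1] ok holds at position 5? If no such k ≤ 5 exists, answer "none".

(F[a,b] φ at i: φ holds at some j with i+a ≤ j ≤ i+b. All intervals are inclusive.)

2

Scan j = 5,6,… for F[1,1] ok:
  j=5: fails
  j=6: fails
  j=7: holds
First hit at j=7, so smallest k = 7-5 = 2.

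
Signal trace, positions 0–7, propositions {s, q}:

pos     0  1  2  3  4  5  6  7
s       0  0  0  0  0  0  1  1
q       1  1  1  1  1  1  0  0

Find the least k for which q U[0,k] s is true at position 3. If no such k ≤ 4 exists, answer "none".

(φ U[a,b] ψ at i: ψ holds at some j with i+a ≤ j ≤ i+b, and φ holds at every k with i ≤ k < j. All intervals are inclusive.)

Need earliest j ≥ 3 with s, and q at every k in [3,j-1].
  j=3: rhs fails.
  j=4: rhs fails.
  j=5: rhs fails.
  j=6: rhs holds; lhs holds on [3,5]. k = 3.

3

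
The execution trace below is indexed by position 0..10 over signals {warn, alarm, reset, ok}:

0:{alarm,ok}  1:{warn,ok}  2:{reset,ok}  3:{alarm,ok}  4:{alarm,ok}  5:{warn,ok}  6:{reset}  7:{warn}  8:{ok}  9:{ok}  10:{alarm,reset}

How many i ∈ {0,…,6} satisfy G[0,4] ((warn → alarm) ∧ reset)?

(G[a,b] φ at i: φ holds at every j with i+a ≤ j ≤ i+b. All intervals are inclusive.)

0

Evaluate at each i in [0,6]:
  i=0: ✗ (fails at j=0)
  i=1: ✗ (fails at j=1)
  i=2: ✗ (fails at j=3)
  i=3: ✗ (fails at j=3)
  i=4: ✗ (fails at j=4)
  i=5: ✗ (fails at j=5)
  i=6: ✗ (fails at j=7)
Positions where it holds: {} → 0.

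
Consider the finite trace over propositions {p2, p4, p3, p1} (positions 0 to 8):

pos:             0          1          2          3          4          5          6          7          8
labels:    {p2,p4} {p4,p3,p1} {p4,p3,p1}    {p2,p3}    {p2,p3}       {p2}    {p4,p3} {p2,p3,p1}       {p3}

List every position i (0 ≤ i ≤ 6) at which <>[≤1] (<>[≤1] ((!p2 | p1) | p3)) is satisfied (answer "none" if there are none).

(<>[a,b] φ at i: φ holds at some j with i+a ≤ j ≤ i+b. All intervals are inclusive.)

Evaluate at each i in [0,6]:
  i=0: ✓ (witness j=0)
  i=1: ✓ (witness j=1)
  i=2: ✓ (witness j=2)
  i=3: ✓ (witness j=3)
  i=4: ✓ (witness j=4)
  i=5: ✓ (witness j=5)
  i=6: ✓ (witness j=6)

0, 1, 2, 3, 4, 5, 6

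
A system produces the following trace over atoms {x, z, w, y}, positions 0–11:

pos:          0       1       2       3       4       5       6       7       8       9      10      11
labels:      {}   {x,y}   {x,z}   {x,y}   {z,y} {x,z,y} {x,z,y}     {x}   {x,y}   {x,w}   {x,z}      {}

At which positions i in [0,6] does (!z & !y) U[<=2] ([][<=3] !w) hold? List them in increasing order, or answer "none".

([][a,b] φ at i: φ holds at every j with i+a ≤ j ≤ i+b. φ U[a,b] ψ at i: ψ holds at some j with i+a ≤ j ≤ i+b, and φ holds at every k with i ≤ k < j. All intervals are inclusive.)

0, 1, 2, 3, 4, 5

Evaluate at each i in [0,6]:
  i=0: ✓ (rhs at j=0)
  i=1: ✓ (rhs at j=1)
  i=2: ✓ (rhs at j=2)
  i=3: ✓ (rhs at j=3)
  i=4: ✓ (rhs at j=4)
  i=5: ✓ (rhs at j=5)
  i=6: ✗ (no rhs in [6,8])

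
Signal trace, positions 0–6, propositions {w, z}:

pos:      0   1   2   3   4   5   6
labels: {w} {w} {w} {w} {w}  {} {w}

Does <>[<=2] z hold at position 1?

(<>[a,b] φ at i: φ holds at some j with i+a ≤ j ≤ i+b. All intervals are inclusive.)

Check z at each j in [1,3]:
  j=1: false
  j=2: false
  j=3: false
No position in the window satisfies it → formula fails.

No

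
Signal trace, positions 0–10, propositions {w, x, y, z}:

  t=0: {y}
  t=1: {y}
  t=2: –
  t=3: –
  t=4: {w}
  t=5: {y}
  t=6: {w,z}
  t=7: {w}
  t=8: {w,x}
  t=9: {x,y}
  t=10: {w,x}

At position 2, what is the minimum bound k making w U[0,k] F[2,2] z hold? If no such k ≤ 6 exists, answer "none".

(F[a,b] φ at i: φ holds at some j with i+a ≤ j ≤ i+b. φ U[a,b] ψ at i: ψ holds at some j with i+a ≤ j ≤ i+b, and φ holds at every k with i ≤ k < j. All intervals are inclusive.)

Need earliest j ≥ 2 with F[2,2] z, and w at every k in [2,j-1].
  j=2: rhs fails.
  j=3: rhs fails.
  j=4: rhs holds but lhs fails at k=2.
  j=5: rhs fails.
  j=6: rhs fails.
  j=7: rhs fails.
  j=8: rhs fails.
No witness within the range → none.

none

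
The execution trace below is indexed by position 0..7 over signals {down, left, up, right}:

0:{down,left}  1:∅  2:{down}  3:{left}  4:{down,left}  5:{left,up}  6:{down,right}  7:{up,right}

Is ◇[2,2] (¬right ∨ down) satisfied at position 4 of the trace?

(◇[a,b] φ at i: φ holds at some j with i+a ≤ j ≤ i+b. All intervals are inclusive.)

True

Check (¬right ∨ down) at each j in [6,6]:
  j=6: true
Found at j=6 → formula holds.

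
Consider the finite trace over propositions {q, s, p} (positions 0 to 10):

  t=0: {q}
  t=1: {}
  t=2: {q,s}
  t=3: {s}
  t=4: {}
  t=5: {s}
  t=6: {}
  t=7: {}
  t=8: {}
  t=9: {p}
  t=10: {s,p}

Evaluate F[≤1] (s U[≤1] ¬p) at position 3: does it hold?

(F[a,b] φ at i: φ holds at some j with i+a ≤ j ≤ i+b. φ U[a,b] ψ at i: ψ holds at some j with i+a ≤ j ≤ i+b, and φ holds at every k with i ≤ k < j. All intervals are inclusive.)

Check (s U[≤1] ¬p) at each j in [3,4]:
  j=3: holds
  j=4: holds
Found at j=3 → formula holds.

Holds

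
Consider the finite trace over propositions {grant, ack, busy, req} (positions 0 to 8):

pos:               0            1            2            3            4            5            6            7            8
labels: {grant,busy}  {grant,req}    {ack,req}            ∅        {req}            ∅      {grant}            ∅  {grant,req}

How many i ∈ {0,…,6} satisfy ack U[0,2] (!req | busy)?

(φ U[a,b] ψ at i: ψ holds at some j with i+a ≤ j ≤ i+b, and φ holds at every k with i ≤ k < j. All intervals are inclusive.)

5

Evaluate at each i in [0,6]:
  i=0: ✓ (rhs at j=0)
  i=1: ✗ (lhs fails at k=1 before rhs at j=3)
  i=2: ✓ (rhs at j=3; lhs holds on [2,2])
  i=3: ✓ (rhs at j=3)
  i=4: ✗ (lhs fails at k=4 before rhs at j=5)
  i=5: ✓ (rhs at j=5)
  i=6: ✓ (rhs at j=6)
Positions where it holds: {0, 2, 3, 5, 6} → 5.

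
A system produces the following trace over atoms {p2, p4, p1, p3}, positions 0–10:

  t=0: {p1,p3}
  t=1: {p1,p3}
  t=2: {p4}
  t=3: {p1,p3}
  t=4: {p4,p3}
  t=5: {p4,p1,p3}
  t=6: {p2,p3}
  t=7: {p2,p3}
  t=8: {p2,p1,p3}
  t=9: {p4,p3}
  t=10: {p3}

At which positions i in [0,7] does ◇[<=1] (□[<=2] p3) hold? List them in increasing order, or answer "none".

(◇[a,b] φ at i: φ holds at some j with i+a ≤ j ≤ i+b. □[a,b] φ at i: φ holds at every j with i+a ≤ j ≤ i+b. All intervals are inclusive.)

2, 3, 4, 5, 6, 7

Evaluate at each i in [0,7]:
  i=0: ✗ (none in [0,1])
  i=1: ✗ (none in [1,2])
  i=2: ✓ (witness j=3)
  i=3: ✓ (witness j=3)
  i=4: ✓ (witness j=4)
  i=5: ✓ (witness j=5)
  i=6: ✓ (witness j=6)
  i=7: ✓ (witness j=7)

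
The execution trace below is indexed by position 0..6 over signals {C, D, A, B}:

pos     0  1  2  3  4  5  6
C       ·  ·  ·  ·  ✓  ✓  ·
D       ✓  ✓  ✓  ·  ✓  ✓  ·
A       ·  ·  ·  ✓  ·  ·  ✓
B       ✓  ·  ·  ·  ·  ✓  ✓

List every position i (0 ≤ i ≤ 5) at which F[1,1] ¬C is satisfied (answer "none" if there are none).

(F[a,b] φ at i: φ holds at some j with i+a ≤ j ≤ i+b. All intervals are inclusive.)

0, 1, 2, 5

Evaluate at each i in [0,5]:
  i=0: ✓ (witness j=1)
  i=1: ✓ (witness j=2)
  i=2: ✓ (witness j=3)
  i=3: ✗ (none in [4,4])
  i=4: ✗ (none in [5,5])
  i=5: ✓ (witness j=6)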